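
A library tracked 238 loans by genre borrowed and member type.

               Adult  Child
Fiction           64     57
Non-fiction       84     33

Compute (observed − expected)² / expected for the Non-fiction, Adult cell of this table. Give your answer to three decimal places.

1.738

Row total (Non-fiction) = 117; column total (Adult) = 148; N = 238.
Expected count E = 117 × 148 / 238 = 72.7563.
Contribution = (O − E)²/E = (84 − 72.7563)² / 72.7563 = 1.738.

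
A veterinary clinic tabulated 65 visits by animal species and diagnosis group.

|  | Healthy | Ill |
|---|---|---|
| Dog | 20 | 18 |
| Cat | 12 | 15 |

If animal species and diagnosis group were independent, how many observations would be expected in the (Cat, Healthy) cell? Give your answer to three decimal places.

Row total (Cat) = 27; column total (Healthy) = 32; grand total N = 65.
Expected count = (row total × column total) / N = 27 × 32 / 65 = 13.292.

13.292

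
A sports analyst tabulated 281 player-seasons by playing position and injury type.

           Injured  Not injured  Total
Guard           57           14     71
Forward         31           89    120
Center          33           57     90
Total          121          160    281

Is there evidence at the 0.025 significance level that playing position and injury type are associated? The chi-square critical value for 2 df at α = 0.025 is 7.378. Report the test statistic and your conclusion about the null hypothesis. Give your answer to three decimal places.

Grand total N = 281.
Expected counts (row total × column total / N):
  Guard, Injured: 71×121/281 = 30.5730
  Guard, Not injured: 71×160/281 = 40.4270
  Forward, Injured: 120×121/281 = 51.6726
  Forward, Not injured: 120×160/281 = 68.3274
  Center, Injured: 90×121/281 = 38.7544
  Center, Not injured: 90×160/281 = 51.2456
Contributions (O − E)²/E:
  (57 − 30.5730)²/30.5730 = 22.8432
  (14 − 40.4270)²/40.4270 = 17.2752
  (31 − 51.6726)²/51.6726 = 8.2705
  (89 − 68.3274)²/68.3274 = 6.2545
  (33 − 38.7544)²/38.7544 = 0.8544
  (57 − 51.2456)²/51.2456 = 0.6462
χ² = 22.8432 + 17.2752 + 8.2705 + 6.2545 + 0.8544 + 0.6462 = 56.144
df = (3−1)(2−1) = 2. Since 56.144 > 7.378, reject the null hypothesis of independence at α = 0.025.

56.144; reject H₀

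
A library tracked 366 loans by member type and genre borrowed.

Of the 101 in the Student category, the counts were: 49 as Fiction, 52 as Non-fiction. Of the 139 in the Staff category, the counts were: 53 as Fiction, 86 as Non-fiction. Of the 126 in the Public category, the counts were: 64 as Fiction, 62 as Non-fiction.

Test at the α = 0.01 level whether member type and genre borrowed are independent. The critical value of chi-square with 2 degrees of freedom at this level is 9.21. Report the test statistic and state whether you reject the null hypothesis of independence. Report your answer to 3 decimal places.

Row totals: 101, 139, 126. Column totals: 166, 200. Grand total N = 366.
Expected counts (row total × column total / N):
  Student, Fiction: 101×166/366 = 45.8087
  Student, Non-fiction: 101×200/366 = 55.1913
  Staff, Fiction: 139×166/366 = 63.0437
  Staff, Non-fiction: 139×200/366 = 75.9563
  Public, Fiction: 126×166/366 = 57.1475
  Public, Non-fiction: 126×200/366 = 68.8525
Contributions (O − E)²/E:
  (49 − 45.8087)²/45.8087 = 0.2223
  (52 − 55.1913)²/55.1913 = 0.1845
  (53 − 63.0437)²/63.0437 = 1.6001
  (86 − 75.9563)²/75.9563 = 1.3281
  (64 − 57.1475)²/57.1475 = 0.8217
  (62 − 68.8525)²/68.8525 = 0.6820
χ² = 0.2223 + 0.1845 + 1.6001 + 1.3281 + 0.8217 + 0.6820 = 4.839
df = (3−1)(2−1) = 2. Since 4.839 < 9.21, fail to reject the null hypothesis of independence at α = 0.01.

4.839; fail to reject H₀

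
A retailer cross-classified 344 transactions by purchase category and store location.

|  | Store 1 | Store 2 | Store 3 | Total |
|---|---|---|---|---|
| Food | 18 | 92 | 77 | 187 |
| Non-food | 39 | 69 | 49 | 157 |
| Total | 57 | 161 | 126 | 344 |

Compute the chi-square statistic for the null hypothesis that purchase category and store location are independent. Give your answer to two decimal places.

14.74

Grand total N = 344.
Expected counts (row total × column total / N):
  Food, Store 1: 187×57/344 = 30.985
  Food, Store 2: 187×161/344 = 87.520
  Food, Store 3: 187×126/344 = 68.494
  Non-food, Store 1: 157×57/344 = 26.015
  Non-food, Store 2: 157×161/344 = 73.480
  Non-food, Store 3: 157×126/344 = 57.506
Contributions (O − E)²/E:
  (18 − 30.985)²/30.985 = 5.4417
  (92 − 87.520)²/87.520 = 0.2293
  (77 − 68.494)²/68.494 = 1.0563
  (39 − 26.015)²/26.015 = 6.4813
  (69 − 73.480)²/73.480 = 0.2731
  (49 − 57.506)²/57.506 = 1.2582
χ² = 5.4417 + 0.2293 + 1.0563 + 6.4813 + 0.2731 + 1.2582 = 14.74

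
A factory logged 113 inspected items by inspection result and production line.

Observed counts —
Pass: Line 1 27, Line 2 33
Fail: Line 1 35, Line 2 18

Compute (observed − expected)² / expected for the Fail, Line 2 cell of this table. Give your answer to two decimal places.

1.47

Row total (Fail) = 53; column total (Line 2) = 51; N = 113.
Expected count E = 53 × 51 / 113 = 23.920.
Contribution = (O − E)²/E = (18 − 23.920)² / 23.920 = 1.47.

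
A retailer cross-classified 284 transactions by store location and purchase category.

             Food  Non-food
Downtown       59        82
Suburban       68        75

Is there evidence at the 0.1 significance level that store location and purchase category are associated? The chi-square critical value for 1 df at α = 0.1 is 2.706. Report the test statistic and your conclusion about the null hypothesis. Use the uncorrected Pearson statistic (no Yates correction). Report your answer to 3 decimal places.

0.936; fail to reject H₀

Row totals: 141, 143. Column totals: 127, 157. Grand total N = 284.
Expected counts (row total × column total / N):
  Downtown, Food: 141×127/284 = 63.05282
  Downtown, Non-food: 141×157/284 = 77.94718
  Suburban, Food: 143×127/284 = 63.94718
  Suburban, Non-food: 143×157/284 = 79.05282
Contributions (O − E)²/E:
  (59 − 63.05282)²/63.05282 = 0.2605
  (82 − 77.94718)²/77.94718 = 0.2107
  (68 − 63.94718)²/63.94718 = 0.2569
  (75 − 79.05282)²/79.05282 = 0.2078
χ² = 0.2605 + 0.2107 + 0.2569 + 0.2078 = 0.936
df = (2−1)(2−1) = 1. Since 0.936 < 2.706, fail to reject the null hypothesis of independence at α = 0.1.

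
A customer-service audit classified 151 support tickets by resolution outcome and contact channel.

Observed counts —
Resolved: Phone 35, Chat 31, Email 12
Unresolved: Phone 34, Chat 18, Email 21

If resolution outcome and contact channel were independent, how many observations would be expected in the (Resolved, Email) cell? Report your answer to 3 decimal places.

Row total (Resolved) = 78; column total (Email) = 33; grand total N = 151.
Expected count = (row total × column total) / N = 78 × 33 / 151 = 17.046.

17.046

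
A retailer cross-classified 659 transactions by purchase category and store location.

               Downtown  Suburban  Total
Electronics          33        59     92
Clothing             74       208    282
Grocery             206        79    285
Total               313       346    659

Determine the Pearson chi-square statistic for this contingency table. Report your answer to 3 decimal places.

Grand total N = 659.
Expected counts (row total × column total / N):
  Electronics, Downtown: 92×313/659 = 43.6965
  Electronics, Suburban: 92×346/659 = 48.3035
  Clothing, Downtown: 282×313/659 = 133.9393
  Clothing, Suburban: 282×346/659 = 148.0607
  Grocery, Downtown: 285×313/659 = 135.3642
  Grocery, Suburban: 285×346/659 = 149.6358
Contributions (O − E)²/E:
  (33 − 43.6965)²/43.6965 = 2.6184
  (59 − 48.3035)²/48.3035 = 2.3687
  (74 − 133.9393)²/133.9393 = 26.8235
  (208 − 148.0607)²/148.0607 = 24.2652
  (206 − 135.3642)²/135.3642 = 36.8592
  (79 − 149.6358)²/149.6358 = 33.3437
χ² = 2.6184 + 2.3687 + 26.8235 + 24.2652 + 36.8592 + 33.3437 = 126.279

126.279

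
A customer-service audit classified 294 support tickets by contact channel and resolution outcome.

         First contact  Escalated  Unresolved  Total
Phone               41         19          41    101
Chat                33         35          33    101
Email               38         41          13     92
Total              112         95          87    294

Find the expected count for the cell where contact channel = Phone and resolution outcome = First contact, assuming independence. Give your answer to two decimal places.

Row total (Phone) = 101; column total (First contact) = 112; grand total N = 294.
Expected count = (row total × column total) / N = 101 × 112 / 294 = 38.48.

38.48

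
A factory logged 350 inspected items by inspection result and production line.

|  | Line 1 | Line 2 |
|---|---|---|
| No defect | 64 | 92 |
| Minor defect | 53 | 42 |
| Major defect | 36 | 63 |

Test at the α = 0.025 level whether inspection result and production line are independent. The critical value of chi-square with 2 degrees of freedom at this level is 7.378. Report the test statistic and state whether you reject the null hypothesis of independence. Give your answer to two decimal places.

Row totals: 156, 95, 99. Column totals: 153, 197. Grand total N = 350.
Expected counts (row total × column total / N):
  No defect, Line 1: 156×153/350 = 68.194
  No defect, Line 2: 156×197/350 = 87.806
  Minor defect, Line 1: 95×153/350 = 41.529
  Minor defect, Line 2: 95×197/350 = 53.471
  Major defect, Line 1: 99×153/350 = 43.277
  Major defect, Line 2: 99×197/350 = 55.723
Contributions (O − E)²/E:
  (64 − 68.194)²/68.194 = 0.2579
  (92 − 87.806)²/87.806 = 0.2003
  (53 − 41.529)²/41.529 = 3.1685
  (42 − 53.471)²/53.471 = 2.4608
  (36 − 43.277)²/43.277 = 1.2236
  (63 − 55.723)²/55.723 = 0.9503
χ² = 0.2579 + 0.2003 + 3.1685 + 2.4608 + 1.2236 + 0.9503 = 8.26
df = (3−1)(2−1) = 2. Since 8.26 > 7.378, reject the null hypothesis of independence at α = 0.025.

8.26; reject H₀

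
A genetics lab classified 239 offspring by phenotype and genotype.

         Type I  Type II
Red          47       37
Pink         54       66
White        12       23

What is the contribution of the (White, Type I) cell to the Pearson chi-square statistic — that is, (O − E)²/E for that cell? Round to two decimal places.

Row total (White) = 35; column total (Type I) = 113; N = 239.
Expected count E = 35 × 113 / 239 = 16.548.
Contribution = (O − E)²/E = (12 − 16.548)² / 16.548 = 1.25.

1.25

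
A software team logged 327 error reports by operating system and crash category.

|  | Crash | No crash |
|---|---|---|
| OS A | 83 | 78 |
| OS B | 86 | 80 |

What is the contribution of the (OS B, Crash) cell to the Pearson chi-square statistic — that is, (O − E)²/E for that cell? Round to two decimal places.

Row total (OS B) = 166; column total (Crash) = 169; N = 327.
Expected count E = 166 × 169 / 327 = 85.792.
Contribution = (O − E)²/E = (86 − 85.792)² / 85.792 = 0.00.

0.00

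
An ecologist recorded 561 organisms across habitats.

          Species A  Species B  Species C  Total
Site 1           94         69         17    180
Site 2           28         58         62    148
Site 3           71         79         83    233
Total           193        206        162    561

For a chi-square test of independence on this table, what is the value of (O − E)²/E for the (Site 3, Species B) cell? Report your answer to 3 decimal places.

0.503

Row total (Site 3) = 233; column total (Species B) = 206; N = 561.
Expected count E = 233 × 206 / 561 = 85.5579.
Contribution = (O − E)²/E = (79 − 85.5579)² / 85.5579 = 0.503.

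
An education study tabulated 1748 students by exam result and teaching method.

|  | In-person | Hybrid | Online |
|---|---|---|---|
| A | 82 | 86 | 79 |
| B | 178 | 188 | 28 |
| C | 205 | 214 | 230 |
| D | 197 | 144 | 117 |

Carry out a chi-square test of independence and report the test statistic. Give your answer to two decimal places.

Row totals: 247, 394, 649, 458. Column totals: 662, 632, 454. Grand total N = 1748.
Expected counts (row total × column total / N):
  A, In-person: 247×662/1748 = 93.543
  A, Hybrid: 247×632/1748 = 89.304
  A, Online: 247×454/1748 = 64.152
  B, In-person: 394×662/1748 = 149.215
  B, Hybrid: 394×632/1748 = 142.453
  B, Online: 394×454/1748 = 102.332
  C, In-person: 649×662/1748 = 245.788
  C, Hybrid: 649×632/1748 = 234.650
  C, Online: 649×454/1748 = 168.562
  D, In-person: 458×662/1748 = 173.453
  D, Hybrid: 458×632/1748 = 165.593
  D, Online: 458×454/1748 = 118.954
Contributions (O − E)²/E:
  (82 − 93.543)²/93.543 = 1.4244
  (86 − 89.304)²/89.304 = 0.1222
  (79 − 64.152)²/64.152 = 3.4366
  (178 − 149.215)²/149.215 = 5.5529
  (188 − 142.453)²/142.453 = 14.5629
  (28 − 102.332)²/102.332 = 53.9933
  (205 − 245.788)²/245.788 = 6.7687
  (214 − 234.650)²/234.650 = 1.8173
  (230 − 168.562)²/168.562 = 22.3931
  (197 − 173.453)²/173.453 = 3.1966
  (144 − 165.593)²/165.593 = 2.8157
  (117 − 118.954)²/118.954 = 0.0321
χ² = 1.4244 + 0.1222 + 3.4366 + 5.5529 + 14.5629 + 53.9933 + 6.7687 + 1.8173 + 22.3931 + 3.1966 + 2.8157 + 0.0321 = 116.12

116.12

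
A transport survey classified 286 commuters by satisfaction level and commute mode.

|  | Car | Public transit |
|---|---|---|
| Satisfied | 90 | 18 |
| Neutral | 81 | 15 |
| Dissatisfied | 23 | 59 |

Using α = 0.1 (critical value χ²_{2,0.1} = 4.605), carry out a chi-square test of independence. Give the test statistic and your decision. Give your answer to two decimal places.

83.41; reject H₀

Row totals: 108, 96, 82. Column totals: 194, 92. Grand total N = 286.
Expected counts (row total × column total / N):
  Satisfied, Car: 108×194/286 = 73.2587
  Satisfied, Public transit: 108×92/286 = 34.7413
  Neutral, Car: 96×194/286 = 65.1189
  Neutral, Public transit: 96×92/286 = 30.8811
  Dissatisfied, Car: 82×194/286 = 55.6224
  Dissatisfied, Public transit: 82×92/286 = 26.3776
Contributions (O − E)²/E:
  (90 − 73.2587)²/73.2587 = 3.8258
  (18 − 34.7413)²/34.7413 = 8.0674
  (81 − 65.1189)²/65.1189 = 3.8731
  (15 − 30.8811)²/30.8811 = 8.1671
  (23 − 55.6224)²/55.6224 = 19.1330
  (59 − 26.3776)²/26.3776 = 40.3456
χ² = 3.8258 + 8.0674 + 3.8731 + 8.1671 + 19.1330 + 40.3456 = 83.41
df = (3−1)(2−1) = 2. Since 83.41 > 4.605, reject the null hypothesis of independence at α = 0.1.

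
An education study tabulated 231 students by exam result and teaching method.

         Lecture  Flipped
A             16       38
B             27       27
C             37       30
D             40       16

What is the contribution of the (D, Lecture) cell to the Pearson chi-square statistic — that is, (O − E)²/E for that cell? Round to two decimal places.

Row total (D) = 56; column total (Lecture) = 120; N = 231.
Expected count E = 56 × 120 / 231 = 29.091.
Contribution = (O − E)²/E = (40 − 29.091)² / 29.091 = 4.09.

4.09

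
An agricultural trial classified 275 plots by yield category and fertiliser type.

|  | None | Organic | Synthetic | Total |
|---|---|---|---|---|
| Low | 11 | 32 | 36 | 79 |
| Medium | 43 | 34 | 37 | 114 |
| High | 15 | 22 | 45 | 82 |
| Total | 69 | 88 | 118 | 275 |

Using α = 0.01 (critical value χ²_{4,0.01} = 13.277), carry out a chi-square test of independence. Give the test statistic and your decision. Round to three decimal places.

Grand total N = 275.
Expected counts (row total × column total / N):
  Low, None: 79×69/275 = 19.8218
  Low, Organic: 79×88/275 = 25.2800
  Low, Synthetic: 79×118/275 = 33.8982
  Medium, None: 114×69/275 = 28.6036
  Medium, Organic: 114×88/275 = 36.4800
  Medium, Synthetic: 114×118/275 = 48.9164
  High, None: 82×69/275 = 20.5745
  High, Organic: 82×88/275 = 26.2400
  High, Synthetic: 82×118/275 = 35.1855
Contributions (O − E)²/E:
  (11 − 19.8218)²/19.8218 = 3.9262
  (32 − 25.2800)²/25.2800 = 1.7863
  (36 − 33.8982)²/33.8982 = 0.1303
  (43 − 28.6036)²/28.6036 = 7.2458
  (34 − 36.4800)²/36.4800 = 0.1686
  (37 − 48.9164)²/48.9164 = 2.9029
  (15 − 20.5745)²/20.5745 = 1.5104
  (22 − 26.2400)²/26.2400 = 0.6851
  (45 − 35.1855)²/35.1855 = 2.7376
χ² = 3.9262 + 1.7863 + 0.1303 + 7.2458 + 0.1686 + 2.9029 + 1.5104 + 0.6851 + 2.7376 = 21.093
df = (3−1)(3−1) = 4. Since 21.093 > 13.277, reject the null hypothesis of independence at α = 0.01.

21.093; reject H₀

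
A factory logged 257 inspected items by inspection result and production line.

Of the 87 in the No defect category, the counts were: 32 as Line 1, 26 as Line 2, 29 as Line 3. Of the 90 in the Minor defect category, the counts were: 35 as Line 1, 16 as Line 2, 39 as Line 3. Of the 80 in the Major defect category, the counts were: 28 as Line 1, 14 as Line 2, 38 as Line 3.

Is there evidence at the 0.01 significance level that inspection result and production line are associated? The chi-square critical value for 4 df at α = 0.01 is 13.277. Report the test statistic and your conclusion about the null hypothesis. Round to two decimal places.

Row totals: 87, 90, 80. Column totals: 95, 56, 106. Grand total N = 257.
Expected counts (row total × column total / N):
  No defect, Line 1: 87×95/257 = 32.160
  No defect, Line 2: 87×56/257 = 18.957
  No defect, Line 3: 87×106/257 = 35.883
  Minor defect, Line 1: 90×95/257 = 33.268
  Minor defect, Line 2: 90×56/257 = 19.611
  Minor defect, Line 3: 90×106/257 = 37.121
  Major defect, Line 1: 80×95/257 = 29.572
  Major defect, Line 2: 80×56/257 = 17.432
  Major defect, Line 3: 80×106/257 = 32.996
Contributions (O − E)²/E:
  (32 − 32.160)²/32.160 = 0.0008
  (26 − 18.957)²/18.957 = 2.6167
  (29 − 35.883)²/35.883 = 1.3203
  (35 − 33.268)²/33.268 = 0.0902
  (16 − 19.611)²/19.611 = 0.6649
  (39 − 37.121)²/37.121 = 0.0951
  (28 − 29.572)²/29.572 = 0.0836
  (14 − 17.432)²/17.432 = 0.6757
  (38 − 32.996)²/32.996 = 0.7589
χ² = 0.0008 + 2.6167 + 1.3203 + 0.0902 + 0.6649 + 0.0951 + 0.0836 + 0.6757 + 0.7589 = 6.31
df = (3−1)(3−1) = 4. Since 6.31 < 13.277, fail to reject the null hypothesis of independence at α = 0.01.

6.31; fail to reject H₀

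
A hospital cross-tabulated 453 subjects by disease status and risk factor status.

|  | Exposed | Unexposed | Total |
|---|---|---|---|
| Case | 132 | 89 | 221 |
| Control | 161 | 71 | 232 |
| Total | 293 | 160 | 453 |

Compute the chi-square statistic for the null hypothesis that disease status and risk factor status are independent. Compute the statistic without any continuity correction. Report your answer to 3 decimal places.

4.631

Grand total N = 453.
Expected counts (row total × column total / N):
  Case, Exposed: 221×293/453 = 142.9426
  Case, Unexposed: 221×160/453 = 78.0574
  Control, Exposed: 232×293/453 = 150.0574
  Control, Unexposed: 232×160/453 = 81.9426
Contributions (O − E)²/E:
  (132 − 142.9426)²/142.9426 = 0.8377
  (89 − 78.0574)²/78.0574 = 1.5340
  (161 − 150.0574)²/150.0574 = 0.7980
  (71 − 81.9426)²/81.9426 = 1.4613
χ² = 0.8377 + 1.5340 + 0.7980 + 1.4613 = 4.631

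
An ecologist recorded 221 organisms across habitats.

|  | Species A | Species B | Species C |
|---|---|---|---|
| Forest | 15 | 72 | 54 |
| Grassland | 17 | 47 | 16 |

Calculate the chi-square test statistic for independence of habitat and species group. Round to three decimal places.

9.925

Row totals: 141, 80. Column totals: 32, 119, 70. Grand total N = 221.
Expected counts (row total × column total / N):
  Forest, Species A: 141×32/221 = 20.4163
  Forest, Species B: 141×119/221 = 75.9231
  Forest, Species C: 141×70/221 = 44.6606
  Grassland, Species A: 80×32/221 = 11.5837
  Grassland, Species B: 80×119/221 = 43.0769
  Grassland, Species C: 80×70/221 = 25.3394
Contributions (O − E)²/E:
  (15 − 20.4163)²/20.4163 = 1.4369
  (72 − 75.9231)²/75.9231 = 0.2027
  (54 − 44.6606)²/44.6606 = 1.9531
  (17 − 11.5837)²/11.5837 = 2.5326
  (47 − 43.0769)²/43.0769 = 0.3573
  (16 − 25.3394)²/25.3394 = 3.4422
χ² = 1.4369 + 0.2027 + 1.9531 + 2.5326 + 0.3573 + 3.4422 = 9.925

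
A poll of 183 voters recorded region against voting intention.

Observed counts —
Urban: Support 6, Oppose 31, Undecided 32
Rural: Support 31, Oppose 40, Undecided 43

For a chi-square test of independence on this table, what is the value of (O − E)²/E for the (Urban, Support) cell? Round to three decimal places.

Row total (Urban) = 69; column total (Support) = 37; N = 183.
Expected count E = 69 × 37 / 183 = 13.9508.
Contribution = (O − E)²/E = (6 − 13.9508)² / 13.9508 = 4.531.

4.531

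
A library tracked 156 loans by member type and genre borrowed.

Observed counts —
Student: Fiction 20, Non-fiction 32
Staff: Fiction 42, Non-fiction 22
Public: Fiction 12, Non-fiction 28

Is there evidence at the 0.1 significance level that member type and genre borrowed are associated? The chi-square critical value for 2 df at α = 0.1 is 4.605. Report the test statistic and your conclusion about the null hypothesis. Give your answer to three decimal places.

Row totals: 52, 64, 40. Column totals: 74, 82. Grand total N = 156.
Expected counts (row total × column total / N):
  Student, Fiction: 52×74/156 = 24.6667
  Student, Non-fiction: 52×82/156 = 27.3333
  Staff, Fiction: 64×74/156 = 30.3590
  Staff, Non-fiction: 64×82/156 = 33.6410
  Public, Fiction: 40×74/156 = 18.9744
  Public, Non-fiction: 40×82/156 = 21.0256
Contributions (O − E)²/E:
  (20 − 24.6667)²/24.6667 = 0.8829
  (32 − 27.3333)²/27.3333 = 0.7968
  (42 − 30.3590)²/30.3590 = 4.4637
  (22 − 33.6410)²/33.6410 = 4.0282
  (12 − 18.9744)²/18.9744 = 2.5636
  (28 − 21.0256)²/21.0256 = 2.3135
χ² = 0.8829 + 0.7968 + 4.4637 + 4.0282 + 2.5636 + 2.3135 = 15.049
df = (3−1)(2−1) = 2. Since 15.049 > 4.605, reject the null hypothesis of independence at α = 0.1.

15.049; reject H₀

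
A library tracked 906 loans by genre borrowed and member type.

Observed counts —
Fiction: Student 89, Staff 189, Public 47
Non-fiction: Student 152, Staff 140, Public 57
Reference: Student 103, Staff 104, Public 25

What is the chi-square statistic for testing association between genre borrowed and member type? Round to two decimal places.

30.05

Row totals: 325, 349, 232. Column totals: 344, 433, 129. Grand total N = 906.
Expected counts (row total × column total / N):
  Fiction, Student: 325×344/906 = 123.400
  Fiction, Staff: 325×433/906 = 155.326
  Fiction, Public: 325×129/906 = 46.275
  Non-fiction, Student: 349×344/906 = 132.512
  Non-fiction, Staff: 349×433/906 = 166.796
  Non-fiction, Public: 349×129/906 = 49.692
  Reference, Student: 232×344/906 = 88.088
  Reference, Staff: 232×433/906 = 110.879
  Reference, Public: 232×129/906 = 33.033
Contributions (O − E)²/E:
  (89 − 123.400)²/123.400 = 9.5896
  (189 − 155.326)²/155.326 = 7.3004
  (47 − 46.275)²/46.275 = 0.0114
  (152 − 132.512)²/132.512 = 2.8660
  (140 − 166.796)²/166.796 = 4.3048
  (57 − 49.692)²/49.692 = 1.0748
  (103 − 88.088)²/88.088 = 2.5244
  (104 − 110.879)²/110.879 = 0.4268
  (25 − 33.033)²/33.033 = 1.9535
χ² = 9.5896 + 7.3004 + 0.0114 + 2.8660 + 4.3048 + 1.0748 + 2.5244 + 0.4268 + 1.9535 = 30.05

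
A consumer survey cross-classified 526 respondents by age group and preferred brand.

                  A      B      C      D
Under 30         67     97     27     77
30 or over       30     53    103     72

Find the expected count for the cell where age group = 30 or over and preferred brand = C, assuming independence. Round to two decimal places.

63.76

Row total (30 or over) = 258; column total (C) = 130; grand total N = 526.
Expected count = (row total × column total) / N = 258 × 130 / 526 = 63.76.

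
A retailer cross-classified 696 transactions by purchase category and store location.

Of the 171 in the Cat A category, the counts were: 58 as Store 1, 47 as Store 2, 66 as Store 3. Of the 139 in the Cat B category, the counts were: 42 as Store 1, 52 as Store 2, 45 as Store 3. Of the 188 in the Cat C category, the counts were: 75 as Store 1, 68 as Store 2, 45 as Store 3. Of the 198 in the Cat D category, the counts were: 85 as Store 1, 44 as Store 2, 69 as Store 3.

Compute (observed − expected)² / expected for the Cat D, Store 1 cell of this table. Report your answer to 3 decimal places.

1.646

Row total (Cat D) = 198; column total (Store 1) = 260; N = 696.
Expected count E = 198 × 260 / 696 = 73.9655.
Contribution = (O − E)²/E = (85 − 73.9655)² / 73.9655 = 1.646.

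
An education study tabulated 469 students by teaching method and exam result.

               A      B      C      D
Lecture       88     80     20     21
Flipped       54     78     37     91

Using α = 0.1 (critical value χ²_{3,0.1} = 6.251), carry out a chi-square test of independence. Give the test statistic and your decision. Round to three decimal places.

52.056; reject H₀

Row totals: 209, 260. Column totals: 142, 158, 57, 112. Grand total N = 469.
Expected counts (row total × column total / N):
  Lecture, A: 209×142/469 = 63.2793
  Lecture, B: 209×158/469 = 70.4094
  Lecture, C: 209×57/469 = 25.4009
  Lecture, D: 209×112/469 = 49.9104
  Flipped, A: 260×142/469 = 78.7207
  Flipped, B: 260×158/469 = 87.5906
  Flipped, C: 260×57/469 = 31.5991
  Flipped, D: 260×112/469 = 62.0896
Contributions (O − E)²/E:
  (88 − 63.2793)²/63.2793 = 9.6574
  (80 − 70.4094)²/70.4094 = 1.3064
  (20 − 25.4009)²/25.4009 = 1.1484
  (21 − 49.9104)²/49.9104 = 16.7462
  (54 − 78.7207)²/78.7207 = 7.7631
  (78 − 87.5906)²/87.5906 = 1.0501
  (37 − 31.5991)²/31.5991 = 0.9231
  (91 − 62.0896)²/62.0896 = 13.4614
χ² = 9.6574 + 1.3064 + 1.1484 + 16.7462 + 7.7631 + 1.0501 + 0.9231 + 13.4614 = 52.056
df = (2−1)(4−1) = 3. Since 52.056 > 6.251, reject the null hypothesis of independence at α = 0.1.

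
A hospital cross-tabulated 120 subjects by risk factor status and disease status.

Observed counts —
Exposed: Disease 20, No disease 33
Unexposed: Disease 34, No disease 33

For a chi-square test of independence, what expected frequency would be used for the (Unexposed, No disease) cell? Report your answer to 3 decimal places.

36.850

Row total (Unexposed) = 67; column total (No disease) = 66; grand total N = 120.
Expected count = (row total × column total) / N = 67 × 66 / 120 = 36.850.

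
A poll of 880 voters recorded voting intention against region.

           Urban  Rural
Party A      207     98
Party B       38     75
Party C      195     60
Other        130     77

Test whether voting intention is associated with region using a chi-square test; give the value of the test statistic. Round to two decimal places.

Row totals: 305, 113, 255, 207. Column totals: 570, 310. Grand total N = 880.
Expected counts (row total × column total / N):
  Party A, Urban: 305×570/880 = 197.557
  Party A, Rural: 305×310/880 = 107.443
  Party B, Urban: 113×570/880 = 73.193
  Party B, Rural: 113×310/880 = 39.807
  Party C, Urban: 255×570/880 = 165.170
  Party C, Rural: 255×310/880 = 89.830
  Other, Urban: 207×570/880 = 134.080
  Other, Rural: 207×310/880 = 72.920
Contributions (O − E)²/E:
  (207 − 197.557)²/197.557 = 0.4514
  (98 − 107.443)²/107.443 = 0.8299
  (38 − 73.193)²/73.193 = 16.9217
  (75 − 39.807)²/39.807 = 31.1138
  (195 − 165.170)²/165.170 = 5.3874
  (60 − 89.830)²/89.830 = 9.9057
  (130 − 134.080)²/134.080 = 0.1242
  (77 − 72.920)²/72.920 = 0.2283
χ² = 0.4514 + 0.8299 + 16.9217 + 31.1138 + 5.3874 + 9.9057 + 0.1242 + 0.2283 = 64.96

64.96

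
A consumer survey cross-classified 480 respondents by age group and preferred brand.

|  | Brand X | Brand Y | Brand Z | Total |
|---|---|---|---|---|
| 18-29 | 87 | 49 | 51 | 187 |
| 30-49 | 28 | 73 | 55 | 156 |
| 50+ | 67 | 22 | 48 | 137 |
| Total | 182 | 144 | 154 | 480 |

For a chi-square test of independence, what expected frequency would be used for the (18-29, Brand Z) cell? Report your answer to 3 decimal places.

59.996

Row total (18-29) = 187; column total (Brand Z) = 154; grand total N = 480.
Expected count = (row total × column total) / N = 187 × 154 / 480 = 59.996.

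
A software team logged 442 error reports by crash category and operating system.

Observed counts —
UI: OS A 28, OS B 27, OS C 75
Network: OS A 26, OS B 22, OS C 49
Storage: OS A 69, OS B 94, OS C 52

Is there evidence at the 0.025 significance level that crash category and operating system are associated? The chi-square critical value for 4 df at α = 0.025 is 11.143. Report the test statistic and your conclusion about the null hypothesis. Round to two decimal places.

46.49; reject H₀

Row totals: 130, 97, 215. Column totals: 123, 143, 176. Grand total N = 442.
Expected counts (row total × column total / N):
  UI, OS A: 130×123/442 = 36.1765
  UI, OS B: 130×143/442 = 42.0588
  UI, OS C: 130×176/442 = 51.7647
  Network, OS A: 97×123/442 = 26.9932
  Network, OS B: 97×143/442 = 31.3824
  Network, OS C: 97×176/442 = 38.6244
  Storage, OS A: 215×123/442 = 59.8303
  Storage, OS B: 215×143/442 = 69.5588
  Storage, OS C: 215×176/442 = 85.6109
Contributions (O − E)²/E:
  (28 − 36.1765)²/36.1765 = 1.8480
  (27 − 42.0588)²/42.0588 = 5.3917
  (75 − 51.7647)²/51.7647 = 10.4295
  (26 − 26.9932)²/26.9932 = 0.0365
  (22 − 31.3824)²/31.3824 = 2.8051
  (49 − 38.6244)²/38.6244 = 2.7872
  (69 − 59.8303)²/59.8303 = 1.4054
  (94 − 69.5588)²/69.5588 = 8.5880
  (52 − 85.6109)²/85.6109 = 13.1957
χ² = 1.8480 + 5.3917 + 10.4295 + 0.0365 + 2.8051 + 2.7872 + 1.4054 + 8.5880 + 13.1957 = 46.49
df = (3−1)(3−1) = 4. Since 46.49 > 11.143, reject the null hypothesis of independence at α = 0.025.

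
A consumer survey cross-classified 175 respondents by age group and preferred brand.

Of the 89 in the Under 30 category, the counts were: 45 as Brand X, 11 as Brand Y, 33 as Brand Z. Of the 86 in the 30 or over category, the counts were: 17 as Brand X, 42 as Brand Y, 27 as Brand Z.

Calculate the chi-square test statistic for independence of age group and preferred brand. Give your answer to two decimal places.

31.34

Row totals: 89, 86. Column totals: 62, 53, 60. Grand total N = 175.
Expected counts (row total × column total / N):
  Under 30, Brand X: 89×62/175 = 31.531
  Under 30, Brand Y: 89×53/175 = 26.954
  Under 30, Brand Z: 89×60/175 = 30.514
  30 or over, Brand X: 86×62/175 = 30.469
  30 or over, Brand Y: 86×53/175 = 26.046
  30 or over, Brand Z: 86×60/175 = 29.486
Contributions (O − E)²/E:
  (45 − 31.531)²/31.531 = 5.7535
  (11 − 26.954)²/26.954 = 9.4431
  (33 − 30.514)²/30.514 = 0.2025
  (17 − 30.469)²/30.469 = 5.9541
  (42 − 26.046)²/26.046 = 9.7723
  (27 − 29.486)²/29.486 = 0.2096
χ² = 5.7535 + 9.4431 + 0.2025 + 5.9541 + 9.7723 + 0.2096 = 31.34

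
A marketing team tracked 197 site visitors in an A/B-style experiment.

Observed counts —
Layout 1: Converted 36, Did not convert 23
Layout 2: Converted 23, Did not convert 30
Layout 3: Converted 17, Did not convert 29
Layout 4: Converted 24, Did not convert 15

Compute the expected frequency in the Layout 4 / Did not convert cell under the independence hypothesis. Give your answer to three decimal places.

19.203

Row total (Layout 4) = 39; column total (Did not convert) = 97; grand total N = 197.
Expected count = (row total × column total) / N = 39 × 97 / 197 = 19.203.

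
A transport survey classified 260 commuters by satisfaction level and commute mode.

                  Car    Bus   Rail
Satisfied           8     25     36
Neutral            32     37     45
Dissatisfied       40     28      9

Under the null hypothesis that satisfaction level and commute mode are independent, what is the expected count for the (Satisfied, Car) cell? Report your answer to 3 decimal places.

21.231

Row total (Satisfied) = 69; column total (Car) = 80; grand total N = 260.
Expected count = (row total × column total) / N = 69 × 80 / 260 = 21.231.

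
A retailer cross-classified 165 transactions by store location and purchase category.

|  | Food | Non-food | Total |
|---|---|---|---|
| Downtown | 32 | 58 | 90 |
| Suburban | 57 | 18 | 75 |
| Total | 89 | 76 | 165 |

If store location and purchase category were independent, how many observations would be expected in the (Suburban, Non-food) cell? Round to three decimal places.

34.545

Row total (Suburban) = 75; column total (Non-food) = 76; grand total N = 165.
Expected count = (row total × column total) / N = 75 × 76 / 165 = 34.545.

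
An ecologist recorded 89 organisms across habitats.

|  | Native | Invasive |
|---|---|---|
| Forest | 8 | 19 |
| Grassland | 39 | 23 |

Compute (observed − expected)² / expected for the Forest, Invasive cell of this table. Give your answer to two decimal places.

3.07

Row total (Forest) = 27; column total (Invasive) = 42; N = 89.
Expected count E = 27 × 42 / 89 = 12.7416.
Contribution = (O − E)²/E = (19 − 12.7416)² / 12.7416 = 3.07.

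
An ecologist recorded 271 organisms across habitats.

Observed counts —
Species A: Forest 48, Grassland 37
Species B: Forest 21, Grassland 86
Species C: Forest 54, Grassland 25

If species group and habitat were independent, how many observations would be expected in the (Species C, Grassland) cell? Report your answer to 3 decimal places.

Row total (Species C) = 79; column total (Grassland) = 148; grand total N = 271.
Expected count = (row total × column total) / N = 79 × 148 / 271 = 43.144.

43.144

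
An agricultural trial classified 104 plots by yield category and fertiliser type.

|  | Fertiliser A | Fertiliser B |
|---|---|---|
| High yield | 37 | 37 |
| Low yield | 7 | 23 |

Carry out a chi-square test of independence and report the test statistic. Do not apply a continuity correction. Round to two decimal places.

Row totals: 74, 30. Column totals: 44, 60. Grand total N = 104.
Expected counts (row total × column total / N):
  High yield, Fertiliser A: 74×44/104 = 31.308
  High yield, Fertiliser B: 74×60/104 = 42.692
  Low yield, Fertiliser A: 30×44/104 = 12.692
  Low yield, Fertiliser B: 30×60/104 = 17.308
Contributions (O − E)²/E:
  (37 − 31.308)²/31.308 = 1.0348
  (37 − 42.692)²/42.692 = 0.7589
  (7 − 12.692)²/12.692 = 2.5527
  (23 − 17.308)²/17.308 = 1.8719
χ² = 1.0348 + 0.7589 + 2.5527 + 1.8719 = 6.22

6.22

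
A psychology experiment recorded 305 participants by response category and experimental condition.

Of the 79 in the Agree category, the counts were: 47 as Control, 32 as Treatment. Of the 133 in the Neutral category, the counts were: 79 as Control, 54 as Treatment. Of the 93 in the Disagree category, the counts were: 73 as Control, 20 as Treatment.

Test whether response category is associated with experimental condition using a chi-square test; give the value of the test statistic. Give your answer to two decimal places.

10.36

Row totals: 79, 133, 93. Column totals: 199, 106. Grand total N = 305.
Expected counts (row total × column total / N):
  Agree, Control: 79×199/305 = 51.544
  Agree, Treatment: 79×106/305 = 27.456
  Neutral, Control: 133×199/305 = 86.777
  Neutral, Treatment: 133×106/305 = 46.223
  Disagree, Control: 93×199/305 = 60.679
  Disagree, Treatment: 93×106/305 = 32.321
Contributions (O − E)²/E:
  (47 − 51.544)²/51.544 = 0.4006
  (32 − 27.456)²/27.456 = 0.7520
  (79 − 86.777)²/86.777 = 0.6970
  (54 − 46.223)²/46.223 = 1.3085
  (73 − 60.679)²/60.679 = 2.5018
  (20 − 32.321)²/32.321 = 4.6969
χ² = 0.4006 + 0.7520 + 0.6970 + 1.3085 + 2.5018 + 4.6969 = 10.36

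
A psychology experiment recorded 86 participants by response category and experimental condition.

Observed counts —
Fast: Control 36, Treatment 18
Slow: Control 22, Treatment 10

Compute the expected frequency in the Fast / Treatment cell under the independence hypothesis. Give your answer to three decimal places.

Row total (Fast) = 54; column total (Treatment) = 28; grand total N = 86.
Expected count = (row total × column total) / N = 54 × 28 / 86 = 17.581.

17.581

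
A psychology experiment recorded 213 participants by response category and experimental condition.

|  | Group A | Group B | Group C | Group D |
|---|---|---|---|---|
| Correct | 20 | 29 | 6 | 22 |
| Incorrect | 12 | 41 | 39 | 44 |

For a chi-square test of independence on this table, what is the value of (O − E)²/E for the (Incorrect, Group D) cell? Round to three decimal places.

Row total (Incorrect) = 136; column total (Group D) = 66; N = 213.
Expected count E = 136 × 66 / 213 = 42.1408.
Contribution = (O − E)²/E = (44 − 42.1408)² / 42.1408 = 0.082.

0.082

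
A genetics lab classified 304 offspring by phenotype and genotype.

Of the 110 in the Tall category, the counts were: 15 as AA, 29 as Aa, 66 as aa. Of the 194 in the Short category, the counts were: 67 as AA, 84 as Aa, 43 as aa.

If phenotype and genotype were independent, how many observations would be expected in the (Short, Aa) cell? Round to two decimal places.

72.11

Row total (Short) = 194; column total (Aa) = 113; grand total N = 304.
Expected count = (row total × column total) / N = 194 × 113 / 304 = 72.11.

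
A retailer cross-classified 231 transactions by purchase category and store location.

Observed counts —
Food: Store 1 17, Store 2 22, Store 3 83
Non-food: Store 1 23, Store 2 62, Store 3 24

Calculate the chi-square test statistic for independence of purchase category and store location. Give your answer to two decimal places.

51.91

Row totals: 122, 109. Column totals: 40, 84, 107. Grand total N = 231.
Expected counts (row total × column total / N):
  Food, Store 1: 122×40/231 = 21.126
  Food, Store 2: 122×84/231 = 44.364
  Food, Store 3: 122×107/231 = 56.511
  Non-food, Store 1: 109×40/231 = 18.874
  Non-food, Store 2: 109×84/231 = 39.636
  Non-food, Store 3: 109×107/231 = 50.489
Contributions (O − E)²/E:
  (17 − 21.126)²/21.126 = 0.8058
  (22 − 44.364)²/44.364 = 11.2737
  (83 − 56.511)²/56.511 = 12.4165
  (23 − 18.874)²/18.874 = 0.9020
  (62 − 39.636)²/39.636 = 12.6185
  (24 − 50.489)²/50.489 = 13.8974
χ² = 0.8058 + 11.2737 + 12.4165 + 0.9020 + 12.6185 + 13.8974 = 51.91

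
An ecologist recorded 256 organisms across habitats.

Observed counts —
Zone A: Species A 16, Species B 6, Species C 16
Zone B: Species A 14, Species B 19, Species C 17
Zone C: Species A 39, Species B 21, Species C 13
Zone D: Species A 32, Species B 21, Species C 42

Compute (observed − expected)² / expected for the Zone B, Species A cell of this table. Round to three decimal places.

1.662

Row total (Zone B) = 50; column total (Species A) = 101; N = 256.
Expected count E = 50 × 101 / 256 = 19.72656.
Contribution = (O − E)²/E = (14 − 19.72656)² / 19.72656 = 1.662.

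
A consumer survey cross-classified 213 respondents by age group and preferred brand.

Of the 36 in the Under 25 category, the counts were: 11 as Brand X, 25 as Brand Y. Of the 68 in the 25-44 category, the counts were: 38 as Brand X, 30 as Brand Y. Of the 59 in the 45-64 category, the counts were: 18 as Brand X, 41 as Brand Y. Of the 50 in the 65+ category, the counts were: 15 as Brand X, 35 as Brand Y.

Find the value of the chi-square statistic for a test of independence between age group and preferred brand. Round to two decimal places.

12.75

Row totals: 36, 68, 59, 50. Column totals: 82, 131. Grand total N = 213.
Expected counts (row total × column total / N):
  Under 25, Brand X: 36×82/213 = 13.8592
  Under 25, Brand Y: 36×131/213 = 22.1408
  25-44, Brand X: 68×82/213 = 26.1784
  25-44, Brand Y: 68×131/213 = 41.8216
  45-64, Brand X: 59×82/213 = 22.7136
  45-64, Brand Y: 59×131/213 = 36.2864
  65+, Brand X: 50×82/213 = 19.2488
  65+, Brand Y: 50×131/213 = 30.7512
Contributions (O − E)²/E:
  (11 − 13.8592)²/13.8592 = 0.5899
  (25 − 22.1408)²/22.1408 = 0.3692
  (38 − 26.1784)²/26.1784 = 5.3384
  (30 − 41.8216)²/41.8216 = 3.3416
  (18 − 22.7136)²/22.7136 = 0.9782
  (41 − 36.2864)²/36.2864 = 0.6123
  (15 − 19.2488)²/19.2488 = 0.9378
  (35 − 30.7512)²/30.7512 = 0.5870
χ² = 0.5899 + 0.3692 + 5.3384 + 3.3416 + 0.9782 + 0.6123 + 0.9378 + 0.5870 = 12.75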